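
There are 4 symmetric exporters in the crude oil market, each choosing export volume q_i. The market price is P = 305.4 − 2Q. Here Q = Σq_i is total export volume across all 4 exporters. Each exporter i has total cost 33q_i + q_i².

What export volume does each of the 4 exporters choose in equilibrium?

A representative exporter's profit is π_i = q_i(305.4 − 2Q) − 33q_i − q_i², with Q = q_i + Σ_{j≠i} q_j.
First-order condition: 272.4 − 6q_i − 2Σ_{j≠i} q_j = 0.
With identical exporters, set every q_j = q: then 272.4 − 6q − 6q = 0, i.e. q = 272.4/12 = 22.7.

22.7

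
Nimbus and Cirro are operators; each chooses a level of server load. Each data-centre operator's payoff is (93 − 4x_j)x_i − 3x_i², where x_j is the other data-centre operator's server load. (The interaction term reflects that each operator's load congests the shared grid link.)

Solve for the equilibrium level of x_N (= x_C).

9.3

Nimbus's payoff is (93 − 4x_C)x_N − 3x_N².
∂π/∂x_N = 93 − 4x_C − 6x_N = 0, so x_N = 15.5 − (2/3)x_C.
By symmetry x_C = x_N; substituting into the reaction function, (5/3)x_N = 15.5 and x_N = 9.3.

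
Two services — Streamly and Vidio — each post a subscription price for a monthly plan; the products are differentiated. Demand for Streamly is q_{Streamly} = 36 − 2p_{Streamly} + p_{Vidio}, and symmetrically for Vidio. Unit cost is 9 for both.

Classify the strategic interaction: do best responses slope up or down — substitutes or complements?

strategic complements

Streamly's profit: π = (p_{Streamly} − 9)(36 − 2p_{Streamly} + p_{Vidio}).
∂π/∂p_{Streamly} = 54 − 4p_{Streamly} + p_{Vidio} = 0 ⇒ p_{Streamly} = 13.5 + 0.25p_{Vidio}.
The best-response slope dp_{Streamly}/dp_{Vidio} = 0.25 > 0: the reaction function is upward-sloping, so the choices are strategic complements.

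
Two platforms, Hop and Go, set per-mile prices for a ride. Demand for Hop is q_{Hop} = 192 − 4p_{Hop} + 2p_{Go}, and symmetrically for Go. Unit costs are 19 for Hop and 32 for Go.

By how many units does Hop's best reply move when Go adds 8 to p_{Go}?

Hop's profit: π = (p_{Hop} − 19)(192 − 4p_{Hop} + 2p_{Go}).
∂π/∂p_{Hop} = 268 − 8p_{Hop} + 2p_{Go} = 0 ⇒ p_{Hop} = 33.5 + 0.25p_{Go}.
The reaction-function slope is 0.25, so an 8-unit rise in p_{Go} moves p_{Hop} by 0.25 × 8 = 2. Hop's best response rises — the actions are strategic complements.

2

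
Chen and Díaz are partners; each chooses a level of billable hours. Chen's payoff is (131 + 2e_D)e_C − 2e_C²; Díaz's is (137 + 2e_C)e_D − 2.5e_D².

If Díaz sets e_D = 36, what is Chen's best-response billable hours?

Expanding Chen's payoff: 131e_C + 2e_De_C − 2e_C².
∂π/∂e_C = 131 + 2e_D − 4e_C = 0, so e_C = 32.75 + 0.5e_D.
At e_D = 36: e_C = 32.75 + 0.5·36 = 50.75.

50.75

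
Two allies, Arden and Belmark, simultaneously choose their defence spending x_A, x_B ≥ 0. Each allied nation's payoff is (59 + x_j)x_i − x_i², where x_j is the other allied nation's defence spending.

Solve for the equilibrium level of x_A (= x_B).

Arden's payoff is (59 + x_B)x_A − x_A².
∂π/∂x_A = 59 + x_B − 2x_A = 0, so x_A = 29.5 + 0.5x_B.
Setting x_A = x_B in the reaction function: x_A = 29.5 + 0.5x_A, so x_A = 29.5 / 0.5 = 59.

59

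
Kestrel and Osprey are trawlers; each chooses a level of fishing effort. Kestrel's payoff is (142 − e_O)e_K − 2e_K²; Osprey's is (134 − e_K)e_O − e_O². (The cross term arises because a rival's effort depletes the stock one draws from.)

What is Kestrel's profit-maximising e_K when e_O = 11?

Expanding Kestrel's payoff: 142e_K − e_Oe_K − 2e_K².
∂π/∂e_K = 142 − e_O − 4e_K = 0, so e_K = 35.5 − 0.25e_O.
At e_O = 11: e_K = 35.5 − 0.25·11 = 32.75.

32.75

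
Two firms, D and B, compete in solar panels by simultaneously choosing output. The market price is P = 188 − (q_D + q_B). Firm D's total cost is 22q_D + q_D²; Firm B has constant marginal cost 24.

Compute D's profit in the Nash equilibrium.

1152

Firm D's profit: π = q_D(188 − (q_D + q_B)) − 22q_D − q_D².
∂π/∂q_D = 166 − 4q_D − q_B = 0, so q_D = 41.5 − 0.25q_B.
For B: ∂π/∂q_B = 164 − 2q_B − q_D = 0 ⇒ q_B = 82 − 0.5q_D.
Substituting the second reaction function into the first: q_D = 41.5 − 0.25(82 − 0.5q_D), which gives 0.875q_D = 21 ⇒ q_D = 24.
Then q_B = 82 − 0.5·24 = 70.
Price P = 188 − 94 = 94.
D's profit: (94 − 22)·24 − (24)² = 1152.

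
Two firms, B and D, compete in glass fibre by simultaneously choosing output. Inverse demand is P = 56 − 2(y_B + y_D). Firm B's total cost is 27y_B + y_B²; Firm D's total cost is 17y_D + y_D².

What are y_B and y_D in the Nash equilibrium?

Firm B's profit: π = y_B(56 − 2(y_B + y_D)) − 27y_B − y_B².
∂π/∂y_B = 29 − 6y_B − 2y_D = 0, so y_B = 29/6 − (1/3)y_D.
By the same steps for D: y_D = 6.5 − (1/3)y_B.
Substituting the second reaction function into the first: y_B = 29/6 − (1/3)(6.5 − (1/3)y_B), which gives (8/9)y_B = 8/3 ⇒ y_B = 3.
Then y_D = 6.5 − (1/3)·3 = 5.5.

3, 5.5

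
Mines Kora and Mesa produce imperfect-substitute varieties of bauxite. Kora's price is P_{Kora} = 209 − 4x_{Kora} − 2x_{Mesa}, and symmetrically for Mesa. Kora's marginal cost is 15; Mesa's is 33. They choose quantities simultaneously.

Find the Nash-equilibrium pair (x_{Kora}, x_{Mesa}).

20, 17

Mine Kora's profit: π = x_{Kora}(209 − 4x_{Kora} − 2x_{Mesa}) − 15x_{Kora}.
∂π/∂x_{Kora} = 194 − 8x_{Kora} − 2x_{Mesa} = 0 ⇒ x_{Kora} = 24.25 − 0.25x_{Mesa}.
Similarly x_{Mesa} = 22 − 0.25x_{Kora}.
Solving the two reaction functions simultaneously: (1 − (−0.25)(−0.25))x_{Kora} = 24.25 − 0.25·22, so 0.9375x_{Kora} = 18.75 and x_{Kora} = 20.
Then x_{Mesa} = 22 − 0.25·20 = 17.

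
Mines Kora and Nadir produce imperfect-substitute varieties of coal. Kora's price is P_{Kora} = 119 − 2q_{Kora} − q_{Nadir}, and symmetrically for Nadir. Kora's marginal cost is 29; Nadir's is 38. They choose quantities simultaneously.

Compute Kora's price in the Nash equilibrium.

66.2

Mine Kora's profit: π = q_{Kora}(119 − 2q_{Kora} − q_{Nadir}) − 29q_{Kora}.
∂π/∂q_{Kora} = 90 − 4q_{Kora} − q_{Nadir} = 0 ⇒ q_{Kora} = 22.5 − 0.25q_{Nadir}.
Similarly q_{Nadir} = 20.25 − 0.25q_{Kora}.
Substituting the second reaction function into the first: q_{Kora} = 22.5 − 0.25(20.25 − 0.25q_{Kora}), which gives 0.9375q_{Kora} = 17.4375 ⇒ q_{Kora} = 18.6.
Then q_{Nadir} = 20.25 − 0.25·18.6 = 15.6.
P_{Kora} = 119 − 2·18.6 − 15.6 = 66.2.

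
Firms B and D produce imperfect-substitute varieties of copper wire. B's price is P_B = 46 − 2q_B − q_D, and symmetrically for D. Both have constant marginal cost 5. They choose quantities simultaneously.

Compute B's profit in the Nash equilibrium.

134.48

Firm B's profit: π = q_B(46 − 2q_B − q_D) − 5q_B.
∂π/∂q_B = 41 − 4q_B − q_D = 0 ⇒ q_B = 10.25 − 0.25q_D.
The game is symmetric, so in equilibrium q_D = q_B: the reaction function gives 1.25q_B = 10.25, hence q_B = 8.2.
P_B = 46 − 2·8.2 − 8.2 = 21.4.
Profit = (21.4 − 5)·8.2 = 134.48.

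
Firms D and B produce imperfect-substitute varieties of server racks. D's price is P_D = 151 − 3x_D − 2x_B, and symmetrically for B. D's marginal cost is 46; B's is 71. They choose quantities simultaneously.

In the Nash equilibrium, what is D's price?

Firm D's profit: π = x_D(151 − 3x_D − 2x_B) − 46x_D.
∂π/∂x_D = 105 − 6x_D − 2x_B = 0 ⇒ x_D = 17.5 − (1/3)x_B.
Similarly x_B = 40/3 − (1/3)x_D.
Substituting the second reaction function into the first: x_D = 17.5 − (1/3)(40/3 − (1/3)x_D), which gives (8/9)x_D = 235/18 ⇒ x_D = 14.6875.
Then x_B = 40/3 − (1/3)·14.6875 = 8.4375.
P_D = 151 − 3·14.6875 − 2·8.4375 = 90.0625.

90.0625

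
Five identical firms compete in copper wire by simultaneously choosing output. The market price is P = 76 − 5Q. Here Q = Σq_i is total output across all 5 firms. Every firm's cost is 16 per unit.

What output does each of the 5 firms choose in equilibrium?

A representative firm's profit is π_i = q_i(76 − 5Q) − 16q_i, with Q = q_i + Σ_{j≠i} q_j.
First-order condition: 60 − 10q_i − 5Σ_{j≠i} q_j = 0.
In a symmetric equilibrium every firm chooses the same q, so Σ_{j≠i} q_j = 4q. The condition becomes 60 − 30q = 0, giving q = 60/30 = 2.

2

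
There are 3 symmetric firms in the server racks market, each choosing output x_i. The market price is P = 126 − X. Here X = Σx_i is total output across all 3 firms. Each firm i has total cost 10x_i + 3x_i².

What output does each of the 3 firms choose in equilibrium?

A representative firm's profit is π_i = x_i(126 − X) − 10x_i − 3x_i², with X = x_i + Σ_{j≠i} x_j.
First-order condition: 116 − 8x_i − Σ_{j≠i} x_j = 0.
With identical firms, set every x_j = x: then 116 − 8x − 2x = 0, i.e. x = 116/10 = 11.6.

11.6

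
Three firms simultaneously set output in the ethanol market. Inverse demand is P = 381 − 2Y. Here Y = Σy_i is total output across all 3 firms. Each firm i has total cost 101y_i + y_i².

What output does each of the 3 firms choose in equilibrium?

28

A representative firm's profit is π_i = y_i(381 − 2Y) − 101y_i − y_i², with Y = y_i + Σ_{j≠i} y_j.
First-order condition: 280 − 6y_i − 2Σ_{j≠i} y_j = 0.
In a symmetric equilibrium every firm chooses the same y, so Σ_{j≠i} y_j = 2y. The condition becomes 280 − 10y = 0, giving y = 280/10 = 28.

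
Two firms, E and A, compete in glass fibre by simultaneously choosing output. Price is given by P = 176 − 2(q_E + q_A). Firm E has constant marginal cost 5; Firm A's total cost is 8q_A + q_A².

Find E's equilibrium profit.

2380.5

Firm E's profit: π = q_E(176 − 2(q_E + q_A)) − 5q_E.
∂π/∂q_E = 171 − 4q_E − 2q_A = 0, so q_E = 42.75 − 0.5q_A.
For A: ∂π/∂q_A = 168 − 6q_A − 2q_E = 0 ⇒ q_A = 28 − (1/3)q_E.
Substituting the second reaction function into the first: q_E = 42.75 − 0.5(28 − (1/3)q_E), which gives (5/6)q_E = 28.75 ⇒ q_E = 34.5.
Then q_A = 28 − (1/3)·34.5 = 16.5.
Price P = 176 − 2·51 = 74.
E's profit: (74 − 5)·34.5 = 2380.5.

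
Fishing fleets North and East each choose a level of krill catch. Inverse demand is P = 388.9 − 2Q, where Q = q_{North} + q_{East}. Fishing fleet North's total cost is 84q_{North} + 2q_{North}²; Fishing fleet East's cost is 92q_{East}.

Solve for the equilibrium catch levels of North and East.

22.35, 63.05

Fishing fleet North's profit: π = q_{North}(388.9 − 2(q_{North} + q_{East})) − 84q_{North} − 2q_{North}².
∂π/∂q_{North} = 304.9 − 8q_{North} − 2q_{East} = 0, so q_{North} = 38.1125 − 0.25q_{East}.
For East: ∂π/∂q_{East} = 296.9 − 4q_{East} − 2q_{North} = 0 ⇒ q_{East} = 74.225 − 0.5q_{North}.
Plugging q_{East} into North's best response: q_{North} = 38.1125 − 0.25(74.225 − 0.5q_{North}) ⇒ 0.875q_{North} = 3129/160, so q_{North} = 22.35.
Then q_{East} = 74.225 − 0.5·22.35 = 63.05.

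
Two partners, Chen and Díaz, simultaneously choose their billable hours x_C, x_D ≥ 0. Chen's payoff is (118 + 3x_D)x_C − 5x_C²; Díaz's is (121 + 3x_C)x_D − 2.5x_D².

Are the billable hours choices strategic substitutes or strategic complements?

Expanding Chen's payoff: 118x_C + 3x_Dx_C − 5x_C².
∂π/∂x_C = 118 + 3x_D − 10x_C = 0, so x_C = 11.8 + 0.3x_D.
The best-response slope dx_C/dx_D = 0.3 > 0: the reaction function is upward-sloping, so the choices are strategic complements.

strategic complements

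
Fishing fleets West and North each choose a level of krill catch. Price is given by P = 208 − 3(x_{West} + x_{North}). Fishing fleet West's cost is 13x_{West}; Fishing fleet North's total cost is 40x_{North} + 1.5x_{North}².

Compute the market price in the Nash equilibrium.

Fishing fleet West's profit: π = x_{West}(208 − 3(x_{West} + x_{North})) − 13x_{West}.
∂π/∂x_{West} = 195 − 6x_{West} − 3x_{North} = 0, so x_{West} = 32.5 − 0.5x_{North}.
For North: ∂π/∂x_{North} = 168 − 9x_{North} − 3x_{West} = 0 ⇒ x_{North} = 56/3 − (1/3)x_{West}.
Substituting the second reaction function into the first: x_{West} = 32.5 − 0.5(56/3 − (1/3)x_{West}), which gives (5/6)x_{West} = 139/6 ⇒ x_{West} = 27.8.
Then x_{North} = 56/3 − (1/3)·27.8 = 9.4.
Equilibrium price: P = 208 − 3·37.2 = 96.4.

96.4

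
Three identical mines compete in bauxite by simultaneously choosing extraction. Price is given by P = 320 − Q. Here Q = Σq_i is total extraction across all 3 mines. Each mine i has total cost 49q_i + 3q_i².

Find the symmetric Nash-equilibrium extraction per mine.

27.1

A representative mine's profit is π_i = q_i(320 − Q) − 49q_i − 3q_i², with Q = q_i + Σ_{j≠i} q_j.
First-order condition: 271 − 8q_i − Σ_{j≠i} q_j = 0.
Imposing symmetry (q_j = q for all j) turns Σ_{j≠i} q_j into 2q, so 271 = 10q and q = 27.1.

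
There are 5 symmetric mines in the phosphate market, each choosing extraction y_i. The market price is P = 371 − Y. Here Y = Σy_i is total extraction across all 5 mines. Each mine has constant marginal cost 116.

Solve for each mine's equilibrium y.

42.5

A representative mine's profit is π_i = y_i(371 − Y) − 116y_i, with Y = y_i + Σ_{j≠i} y_j.
First-order condition: 255 − 2y_i − Σ_{j≠i} y_j = 0.
Imposing symmetry (y_j = y for all j) turns Σ_{j≠i} y_j into 4y, so 255 = 6y and y = 42.5.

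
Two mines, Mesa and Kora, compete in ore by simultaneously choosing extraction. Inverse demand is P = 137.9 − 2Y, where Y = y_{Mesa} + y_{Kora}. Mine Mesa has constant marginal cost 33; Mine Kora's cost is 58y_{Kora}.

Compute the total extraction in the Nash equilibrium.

Mine Mesa's profit: π = y_{Mesa}(137.9 − 2(y_{Mesa} + y_{Kora})) − 33y_{Mesa}.
∂π/∂y_{Mesa} = 104.9 − 4y_{Mesa} − 2y_{Kora} = 0, so y_{Mesa} = 26.225 − 0.5y_{Kora}.
By the same steps for Kora: y_{Kora} = 19.975 − 0.5y_{Mesa}.
Solving the two reaction functions simultaneously: (1 − (−0.5)(−0.5))y_{Mesa} = 26.225 − 0.5·19.975, so 0.75y_{Mesa} = 16.2375 and y_{Mesa} = 21.65.
Then y_{Kora} = 19.975 − 0.5·21.65 = 9.15.
Total extraction: 21.65 + 9.15 = 30.8.

30.8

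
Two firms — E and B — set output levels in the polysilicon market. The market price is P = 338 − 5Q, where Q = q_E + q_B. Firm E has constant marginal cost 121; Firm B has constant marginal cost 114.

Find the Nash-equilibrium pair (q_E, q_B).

Firm E's profit: π = q_E(338 − 5(q_E + q_B)) − 121q_E.
∂π/∂q_E = 217 − 10q_E − 5q_B = 0, so q_E = 21.7 − 0.5q_B.
By the same steps for B: q_B = 22.4 − 0.5q_E.
Solving the two reaction functions simultaneously: (1 − (−0.5)(−0.5))q_E = 21.7 − 0.5·22.4, so 0.75q_E = 10.5 and q_E = 14.
Then q_B = 22.4 − 0.5·14 = 15.4.

14, 15.4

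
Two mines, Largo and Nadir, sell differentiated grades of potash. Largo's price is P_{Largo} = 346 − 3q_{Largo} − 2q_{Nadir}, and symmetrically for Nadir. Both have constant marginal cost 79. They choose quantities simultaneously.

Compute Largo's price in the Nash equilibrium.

179.125

Mine Largo's profit: π = q_{Largo}(346 − 3q_{Largo} − 2q_{Nadir}) − 79q_{Largo}.
∂π/∂q_{Largo} = 267 − 6q_{Largo} − 2q_{Nadir} = 0 ⇒ q_{Largo} = 44.5 − (1/3)q_{Nadir}.
Setting q_{Largo} = q_{Nadir} in the reaction function: q_{Largo} = 44.5 − (1/3)q_{Largo}, so q_{Largo} = 44.5 / (4/3) = 33.375.
P_{Largo} = 346 − 3·33.375 − 2·33.375 = 179.125.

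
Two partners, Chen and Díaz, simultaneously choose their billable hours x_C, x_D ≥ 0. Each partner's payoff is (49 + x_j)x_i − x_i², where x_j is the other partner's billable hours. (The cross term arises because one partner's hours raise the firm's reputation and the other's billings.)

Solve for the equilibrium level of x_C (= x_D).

49

Chen's payoff is (49 + x_D)x_C − x_C².
∂π/∂x_C = 49 + x_D − 2x_C = 0, so x_C = 24.5 + 0.5x_D.
The game is symmetric, so in equilibrium x_D = x_C: the reaction function gives 0.5x_C = 24.5, hence x_C = 49.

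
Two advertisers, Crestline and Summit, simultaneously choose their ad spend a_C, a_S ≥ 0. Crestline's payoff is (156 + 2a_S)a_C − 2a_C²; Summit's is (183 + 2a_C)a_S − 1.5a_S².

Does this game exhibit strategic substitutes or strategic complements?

strategic complements

Expanding Crestline's payoff: 156a_C + 2a_Sa_C − 2a_C².
∂π/∂a_C = 156 + 2a_S − 4a_C = 0, so a_C = 39 + 0.5a_S.
The best-response slope da_C/da_S = 0.5 > 0: the reaction function is upward-sloping, so the choices are strategic complements.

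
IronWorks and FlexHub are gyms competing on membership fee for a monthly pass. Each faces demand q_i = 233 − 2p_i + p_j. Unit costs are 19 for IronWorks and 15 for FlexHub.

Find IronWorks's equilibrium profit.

IronWorks's profit: π = (p_{IronWorks} − 19)(233 − 2p_{IronWorks} + p_{FlexHub}).
∂π/∂p_{IronWorks} = 271 − 4p_{IronWorks} + p_{FlexHub} = 0 ⇒ p_{IronWorks} = 67.75 + 0.25p_{FlexHub}.
Similarly p_{FlexHub} = 65.75 + 0.25p_{IronWorks}.
Plugging p_{FlexHub} into IronWorks's best response: p_{IronWorks} = 67.75 + 0.25(65.75 + 0.25p_{IronWorks}) ⇒ 0.9375p_{IronWorks} = 84.1875, so p_{IronWorks} = 89.8.
Then p_{FlexHub} = 65.75 + 0.25·89.8 = 88.2.
q_{IronWorks} = 233 − 2·89.8 + 88.2 = 141.6.
Profit = (89.8 − 19)·141.6 = 10025.28.

10025.28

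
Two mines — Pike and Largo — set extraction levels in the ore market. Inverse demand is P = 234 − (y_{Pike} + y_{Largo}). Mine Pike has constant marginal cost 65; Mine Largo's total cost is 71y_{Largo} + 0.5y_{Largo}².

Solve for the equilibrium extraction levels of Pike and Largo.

68.8, 31.4

Mine Pike's profit: π = y_{Pike}(234 − (y_{Pike} + y_{Largo})) − 65y_{Pike}.
∂π/∂y_{Pike} = 169 − 2y_{Pike} − y_{Largo} = 0, so y_{Pike} = 84.5 − 0.5y_{Largo}.
For Largo: ∂π/∂y_{Largo} = 163 − 3y_{Largo} − y_{Pike} = 0 ⇒ y_{Largo} = 163/3 − (1/3)y_{Pike}.
Solving the two reaction functions simultaneously: (1 − (−0.5)(−1/3))y_{Pike} = 84.5 − 0.5·(163/3), so (5/6)y_{Pike} = 172/3 and y_{Pike} = 68.8.
Then y_{Largo} = 163/3 − (1/3)·68.8 = 31.4.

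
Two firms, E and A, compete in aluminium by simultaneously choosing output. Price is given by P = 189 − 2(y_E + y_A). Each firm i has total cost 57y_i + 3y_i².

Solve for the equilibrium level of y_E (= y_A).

Firm E's profit: π = y_E(189 − 2(y_E + y_A)) − 57y_E − 3y_E².
∂π/∂y_E = 132 − 10y_E − 2y_A = 0, so y_E = 13.2 − 0.2y_A.
Setting y_E = y_A in the reaction function: y_E = 13.2 − 0.2y_E, so y_E = 13.2 / 1.2 = 11.

11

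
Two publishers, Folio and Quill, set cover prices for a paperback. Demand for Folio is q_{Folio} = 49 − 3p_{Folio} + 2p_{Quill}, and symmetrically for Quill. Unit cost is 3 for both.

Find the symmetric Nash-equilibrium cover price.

Folio's profit: π = (p_{Folio} − 3)(49 − 3p_{Folio} + 2p_{Quill}).
∂π/∂p_{Folio} = 58 − 6p_{Folio} + 2p_{Quill} = 0 ⇒ p_{Folio} = 29/3 + (1/3)p_{Quill}.
Setting p_{Folio} = p_{Quill} in the reaction function: p_{Folio} = 29/3 + (1/3)p_{Folio}, so p_{Folio} = (29/3) / (2/3) = 14.5.

14.5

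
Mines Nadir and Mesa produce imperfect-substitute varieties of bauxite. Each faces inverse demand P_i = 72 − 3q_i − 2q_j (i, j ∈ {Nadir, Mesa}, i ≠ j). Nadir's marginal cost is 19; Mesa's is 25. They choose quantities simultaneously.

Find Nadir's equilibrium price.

Mine Nadir's profit: π = q_{Nadir}(72 − 3q_{Nadir} − 2q_{Mesa}) − 19q_{Nadir}.
∂π/∂q_{Nadir} = 53 − 6q_{Nadir} − 2q_{Mesa} = 0 ⇒ q_{Nadir} = 53/6 − (1/3)q_{Mesa}.
Similarly q_{Mesa} = 47/6 − (1/3)q_{Nadir}.
Solving the two reaction functions simultaneously: (1 − (−1/3)(−1/3))q_{Nadir} = 53/6 − (1/3)·(47/6), so (8/9)q_{Nadir} = 56/9 and q_{Nadir} = 7.
Then q_{Mesa} = 47/6 − (1/3)·7 = 5.5.
P_{Nadir} = 72 − 3·7 − 2·5.5 = 40.

40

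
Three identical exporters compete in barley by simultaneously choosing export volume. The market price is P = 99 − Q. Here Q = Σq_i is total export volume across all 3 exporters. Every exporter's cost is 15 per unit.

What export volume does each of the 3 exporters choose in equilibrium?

A representative exporter's profit is π_i = q_i(99 − Q) − 15q_i, with Q = q_i + Σ_{j≠i} q_j.
First-order condition: 84 − 2q_i − Σ_{j≠i} q_j = 0.
In a symmetric equilibrium every exporter chooses the same q, so Σ_{j≠i} q_j = 2q. The condition becomes 84 − 4q = 0, giving q = 84/4 = 21.

21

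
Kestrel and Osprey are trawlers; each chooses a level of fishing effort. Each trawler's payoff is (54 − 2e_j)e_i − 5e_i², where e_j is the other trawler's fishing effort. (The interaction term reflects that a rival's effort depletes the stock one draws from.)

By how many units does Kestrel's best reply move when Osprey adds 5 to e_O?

Kestrel's payoff is (54 − 2e_O)e_K − 5e_K².
∂π/∂e_K = 54 − 2e_O − 10e_K = 0, so e_K = 5.4 − 0.2e_O.
The reaction-function slope is −0.2, so a 5-unit rise in e_O moves e_K by −0.2 × 5 = −1. Kestrel's best response falls — the actions are strategic substitutes.

-1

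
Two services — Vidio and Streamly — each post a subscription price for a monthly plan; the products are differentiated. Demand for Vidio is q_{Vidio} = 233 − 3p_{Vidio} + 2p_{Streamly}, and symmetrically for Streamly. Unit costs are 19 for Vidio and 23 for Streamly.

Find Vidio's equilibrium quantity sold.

162.75

Vidio's profit: π = (p_{Vidio} − 19)(233 − 3p_{Vidio} + 2p_{Streamly}).
∂π/∂p_{Vidio} = 290 − 6p_{Vidio} + 2p_{Streamly} = 0 ⇒ p_{Vidio} = 145/3 + (1/3)p_{Streamly}.
Similarly p_{Streamly} = 151/3 + (1/3)p_{Vidio}.
Solving the two reaction functions simultaneously: (1 − (1/3)(1/3))p_{Vidio} = 145/3 + (1/3)·(151/3), so (8/9)p_{Vidio} = 586/9 and p_{Vidio} = 73.25.
Then p_{Streamly} = 151/3 + (1/3)·73.25 = 74.75.
q_{Vidio} = 233 − 3·73.25 + 2·74.75 = 162.75.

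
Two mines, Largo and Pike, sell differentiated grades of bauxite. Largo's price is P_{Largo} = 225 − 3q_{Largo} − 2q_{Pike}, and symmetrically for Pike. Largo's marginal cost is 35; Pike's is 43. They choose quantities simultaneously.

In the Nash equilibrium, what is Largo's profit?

Mine Largo's profit: π = q_{Largo}(225 − 3q_{Largo} − 2q_{Pike}) − 35q_{Largo}.
∂π/∂q_{Largo} = 190 − 6q_{Largo} − 2q_{Pike} = 0 ⇒ q_{Largo} = 95/3 − (1/3)q_{Pike}.
Similarly q_{Pike} = 91/3 − (1/3)q_{Largo}.
Plugging q_{Pike} into Largo's best response: q_{Largo} = 95/3 − (1/3)(91/3 − (1/3)q_{Largo}) ⇒ (8/9)q_{Largo} = 194/9, so q_{Largo} = 24.25.
Then q_{Pike} = 91/3 − (1/3)·24.25 = 22.25.
P_{Largo} = 225 − 3·24.25 − 2·22.25 = 107.75.
Profit = (107.75 − 35)·24.25 = 1764.1875.

1764.1875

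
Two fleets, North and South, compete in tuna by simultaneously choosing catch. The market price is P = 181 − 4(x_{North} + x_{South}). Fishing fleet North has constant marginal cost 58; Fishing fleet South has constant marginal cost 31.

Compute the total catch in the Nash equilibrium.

Fishing fleet North's profit: π = x_{North}(181 − 4(x_{North} + x_{South})) − 58x_{North}.
∂π/∂x_{North} = 123 − 8x_{North} − 4x_{South} = 0, so x_{North} = 15.375 − 0.5x_{South}.
By the same steps for South: x_{South} = 18.75 − 0.5x_{North}.
Substituting the second reaction function into the first: x_{North} = 15.375 − 0.5(18.75 − 0.5x_{North}), which gives 0.75x_{North} = 6 ⇒ x_{North} = 8.
Then x_{South} = 18.75 − 0.5·8 = 14.75.
Total catch: 8 + 14.75 = 22.75.

22.75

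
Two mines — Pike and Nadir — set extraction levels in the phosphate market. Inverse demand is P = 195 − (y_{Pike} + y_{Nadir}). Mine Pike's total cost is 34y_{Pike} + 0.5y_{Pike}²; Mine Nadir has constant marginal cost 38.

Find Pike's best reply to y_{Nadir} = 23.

46

Mine Pike's profit: π = y_{Pike}(195 − (y_{Pike} + y_{Nadir})) − 34y_{Pike} − 0.5y_{Pike}².
∂π/∂y_{Pike} = 161 − 3y_{Pike} − y_{Nadir} = 0, so y_{Pike} = 161/3 − (1/3)y_{Nadir}.
At y_{Nadir} = 23: y_{Pike} = 161/3 − (1/3)·23 = 46.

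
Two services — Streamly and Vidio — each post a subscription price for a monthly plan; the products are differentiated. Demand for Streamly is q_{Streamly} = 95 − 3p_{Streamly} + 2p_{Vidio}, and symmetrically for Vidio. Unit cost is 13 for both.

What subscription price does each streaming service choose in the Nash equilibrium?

33.5

Streamly's profit: π = (p_{Streamly} − 13)(95 − 3p_{Streamly} + 2p_{Vidio}).
∂π/∂p_{Streamly} = 134 − 6p_{Streamly} + 2p_{Vidio} = 0 ⇒ p_{Streamly} = 67/3 + (1/3)p_{Vidio}.
By symmetry p_{Vidio} = p_{Streamly}; substituting into the reaction function, (2/3)p_{Streamly} = 67/3 and p_{Streamly} = 33.5.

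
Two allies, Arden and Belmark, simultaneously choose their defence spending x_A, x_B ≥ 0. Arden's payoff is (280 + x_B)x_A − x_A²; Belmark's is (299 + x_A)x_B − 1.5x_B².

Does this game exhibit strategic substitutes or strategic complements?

Expanding Arden's payoff: 280x_A + x_Bx_A − x_A².
∂π/∂x_A = 280 + x_B − 2x_A = 0, so x_A = 140 + 0.5x_B.
The best-response slope dx_A/dx_B = 0.5 > 0: the reaction function is upward-sloping, so the choices are strategic complements.

strategic complements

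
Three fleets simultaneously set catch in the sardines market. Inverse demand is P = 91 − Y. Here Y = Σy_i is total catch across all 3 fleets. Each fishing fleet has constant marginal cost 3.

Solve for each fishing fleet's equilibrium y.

22

A representative fishing fleet's profit is π_i = y_i(91 − Y) − 3y_i, with Y = y_i + Σ_{j≠i} y_j.
First-order condition: 88 − 2y_i − Σ_{j≠i} y_j = 0.
With identical fishing fleets, set every y_j = y: then 88 − 2y − 2y = 0, i.e. y = 88/4 = 22.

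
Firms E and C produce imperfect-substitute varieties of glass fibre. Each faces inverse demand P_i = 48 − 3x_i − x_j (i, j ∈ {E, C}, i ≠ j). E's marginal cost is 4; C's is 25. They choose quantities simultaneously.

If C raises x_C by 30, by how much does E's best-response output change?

-5

Firm E's profit: π = x_E(48 − 3x_E − x_C) − 4x_E.
∂π/∂x_E = 44 − 6x_E − x_C = 0 ⇒ x_E = 22/3 − (1/6)x_C.
The reaction-function slope is −1/6, so a 30-unit rise in x_C moves x_E by −1/6 × 30 = −5. E's best response falls — the actions are strategic substitutes.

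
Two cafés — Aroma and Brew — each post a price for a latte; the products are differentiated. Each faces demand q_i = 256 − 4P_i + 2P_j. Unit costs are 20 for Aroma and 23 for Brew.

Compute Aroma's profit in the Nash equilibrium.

5299.84

Aroma's profit: π = (P_{Aroma} − 20)(256 − 4P_{Aroma} + 2P_{Brew}).
∂π/∂P_{Aroma} = 336 − 8P_{Aroma} + 2P_{Brew} = 0 ⇒ P_{Aroma} = 42 + 0.25P_{Brew}.
Similarly P_{Brew} = 43.5 + 0.25P_{Aroma}.
Solving the two reaction functions simultaneously: (1 − (0.25)(0.25))P_{Aroma} = 42 + 0.25·43.5, so 0.9375P_{Aroma} = 52.875 and P_{Aroma} = 56.4.
Then P_{Brew} = 43.5 + 0.25·56.4 = 57.6.
q_{Aroma} = 256 − 4·56.4 + 2·57.6 = 145.6.
Profit = (56.4 − 20)·145.6 = 5299.84.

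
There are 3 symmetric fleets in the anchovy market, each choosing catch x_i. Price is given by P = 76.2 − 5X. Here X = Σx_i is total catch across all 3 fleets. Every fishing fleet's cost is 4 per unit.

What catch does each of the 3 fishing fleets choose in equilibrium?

A representative fishing fleet's profit is π_i = x_i(76.2 − 5X) − 4x_i, with X = x_i + Σ_{j≠i} x_j.
First-order condition: 72.2 − 10x_i − 5Σ_{j≠i} x_j = 0.
Imposing symmetry (x_j = x for all j) turns Σ_{j≠i} x_j into 2x, so 72.2 = 20x and x = 3.61.

3.61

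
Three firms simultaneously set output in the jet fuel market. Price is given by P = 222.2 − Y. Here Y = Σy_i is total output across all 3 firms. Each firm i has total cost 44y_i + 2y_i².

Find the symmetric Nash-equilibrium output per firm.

A representative firm's profit is π_i = y_i(222.2 − Y) − 44y_i − 2y_i², with Y = y_i + Σ_{j≠i} y_j.
First-order condition: 178.2 − 6y_i − Σ_{j≠i} y_j = 0.
Imposing symmetry (y_j = y for all j) turns Σ_{j≠i} y_j into 2y, so 178.2 = 8y and y = 22.275.

22.275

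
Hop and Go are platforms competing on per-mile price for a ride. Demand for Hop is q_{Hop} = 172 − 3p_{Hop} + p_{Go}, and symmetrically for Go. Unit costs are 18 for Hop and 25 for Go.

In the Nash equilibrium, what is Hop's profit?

Hop's profit: π = (p_{Hop} − 18)(172 − 3p_{Hop} + p_{Go}).
∂π/∂p_{Hop} = 226 − 6p_{Hop} + p_{Go} = 0 ⇒ p_{Hop} = 113/3 + (1/6)p_{Go}.
Similarly p_{Go} = 247/6 + (1/6)p_{Hop}.
Solving the two reaction functions simultaneously: (1 − (1/6)(1/6))p_{Hop} = 113/3 + (1/6)·(247/6), so (35/36)p_{Hop} = 1603/36 and p_{Hop} = 45.8.
Then p_{Go} = 247/6 + (1/6)·45.8 = 48.8.
q_{Hop} = 172 − 3·45.8 + 48.8 = 83.4.
Profit = (45.8 − 18)·83.4 = 2318.52.

2318.52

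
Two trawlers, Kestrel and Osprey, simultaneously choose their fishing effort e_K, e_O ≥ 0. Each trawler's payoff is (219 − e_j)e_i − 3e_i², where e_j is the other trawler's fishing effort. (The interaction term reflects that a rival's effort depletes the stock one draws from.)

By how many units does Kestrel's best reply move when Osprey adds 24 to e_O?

-4

Kestrel's payoff is (219 − e_O)e_K − 3e_K².
∂π/∂e_K = 219 − e_O − 6e_K = 0, so e_K = 36.5 − (1/6)e_O.
The reaction-function slope is −1/6, so a 24-unit rise in e_O moves e_K by −1/6 × 24 = −4. Kestrel's best response falls — the actions are strategic substitutes.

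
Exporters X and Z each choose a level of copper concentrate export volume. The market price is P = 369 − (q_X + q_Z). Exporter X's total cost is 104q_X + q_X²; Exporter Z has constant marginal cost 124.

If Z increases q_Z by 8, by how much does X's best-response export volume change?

Exporter X's profit: π = q_X(369 − (q_X + q_Z)) − 104q_X − q_X².
∂π/∂q_X = 265 − 4q_X − q_Z = 0, so q_X = 66.25 − 0.25q_Z.
The reaction-function slope is −0.25, so an 8-unit rise in q_Z moves q_X by −0.25 × 8 = −2. X's best response falls — the actions are strategic substitutes.

-2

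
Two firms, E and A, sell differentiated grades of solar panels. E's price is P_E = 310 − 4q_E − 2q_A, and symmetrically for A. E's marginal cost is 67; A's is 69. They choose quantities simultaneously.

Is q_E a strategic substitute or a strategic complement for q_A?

Firm E's profit: π = q_E(310 − 4q_E − 2q_A) − 67q_E.
∂π/∂q_E = 243 − 8q_E − 2q_A = 0 ⇒ q_E = 30.375 − 0.25q_A.
The best-response slope dq_E/dq_A = −0.25 < 0: the reaction function is downward-sloping, so the choices are strategic substitutes.

strategic substitutes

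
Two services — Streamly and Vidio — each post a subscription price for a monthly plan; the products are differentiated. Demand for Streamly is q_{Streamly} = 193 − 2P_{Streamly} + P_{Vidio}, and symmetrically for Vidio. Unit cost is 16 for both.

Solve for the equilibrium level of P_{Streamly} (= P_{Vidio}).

Streamly's profit: π = (P_{Streamly} − 16)(193 − 2P_{Streamly} + P_{Vidio}).
∂π/∂P_{Streamly} = 225 − 4P_{Streamly} + P_{Vidio} = 0 ⇒ P_{Streamly} = 56.25 + 0.25P_{Vidio}.
Setting P_{Streamly} = P_{Vidio} in the reaction function: P_{Streamly} = 56.25 + 0.25P_{Streamly}, so P_{Streamly} = 56.25 / 0.75 = 75.

75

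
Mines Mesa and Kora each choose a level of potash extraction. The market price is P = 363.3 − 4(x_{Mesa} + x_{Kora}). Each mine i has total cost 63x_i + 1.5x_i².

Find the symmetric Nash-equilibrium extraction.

20.02

Mine Mesa's profit: π = x_{Mesa}(363.3 − 4(x_{Mesa} + x_{Kora})) − 63x_{Mesa} − 1.5x_{Mesa}².
∂π/∂x_{Mesa} = 300.3 − 11x_{Mesa} − 4x_{Kora} = 0, so x_{Mesa} = 27.3 − (4/11)x_{Kora}.
The game is symmetric, so in equilibrium x_{Kora} = x_{Mesa}: the reaction function gives (15/11)x_{Mesa} = 27.3, hence x_{Mesa} = 20.02.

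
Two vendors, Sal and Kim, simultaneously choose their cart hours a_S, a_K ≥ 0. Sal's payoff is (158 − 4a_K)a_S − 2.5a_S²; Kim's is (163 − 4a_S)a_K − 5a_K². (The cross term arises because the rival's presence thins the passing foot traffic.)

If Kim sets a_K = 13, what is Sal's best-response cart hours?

Expanding Sal's payoff: 158a_S − 4a_Ka_S − 2.5a_S².
∂π/∂a_S = 158 − 4a_K − 5a_S = 0, so a_S = 31.6 − 0.8a_K.
At a_K = 13: a_S = 31.6 − 0.8·13 = 21.2.

21.2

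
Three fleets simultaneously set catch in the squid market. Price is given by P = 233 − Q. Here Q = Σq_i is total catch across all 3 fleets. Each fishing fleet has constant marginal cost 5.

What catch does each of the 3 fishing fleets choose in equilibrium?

57

A representative fishing fleet's profit is π_i = q_i(233 − Q) − 5q_i, with Q = q_i + Σ_{j≠i} q_j.
First-order condition: 228 − 2q_i − Σ_{j≠i} q_j = 0.
Imposing symmetry (q_j = q for all j) turns Σ_{j≠i} q_j into 2q, so 228 = 4q and q = 57.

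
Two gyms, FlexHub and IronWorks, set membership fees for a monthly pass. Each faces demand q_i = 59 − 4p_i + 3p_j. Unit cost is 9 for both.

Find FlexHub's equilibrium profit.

FlexHub's profit: π = (p_{FlexHub} − 9)(59 − 4p_{FlexHub} + 3p_{IronWorks}).
∂π/∂p_{FlexHub} = 95 − 8p_{FlexHub} + 3p_{IronWorks} = 0 ⇒ p_{FlexHub} = 11.875 + 0.375p_{IronWorks}.
The game is symmetric, so in equilibrium p_{IronWorks} = p_{FlexHub}: the reaction function gives 0.625p_{FlexHub} = 11.875, hence p_{FlexHub} = 19.
q_{FlexHub} = 59 − 4·19 + 3·19 = 40.
Profit = (19 − 9)·40 = 400.

400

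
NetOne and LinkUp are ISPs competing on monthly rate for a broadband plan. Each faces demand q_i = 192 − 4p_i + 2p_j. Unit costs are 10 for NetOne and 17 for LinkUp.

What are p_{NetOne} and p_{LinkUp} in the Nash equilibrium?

39.6, 42.4

NetOne's profit: π = (p_{NetOne} − 10)(192 − 4p_{NetOne} + 2p_{LinkUp}).
∂π/∂p_{NetOne} = 232 − 8p_{NetOne} + 2p_{LinkUp} = 0 ⇒ p_{NetOne} = 29 + 0.25p_{LinkUp}.
Similarly p_{LinkUp} = 32.5 + 0.25p_{NetOne}.
Plugging p_{LinkUp} into NetOne's best response: p_{NetOne} = 29 + 0.25(32.5 + 0.25p_{NetOne}) ⇒ 0.9375p_{NetOne} = 37.125, so p_{NetOne} = 39.6.
Then p_{LinkUp} = 32.5 + 0.25·39.6 = 42.4.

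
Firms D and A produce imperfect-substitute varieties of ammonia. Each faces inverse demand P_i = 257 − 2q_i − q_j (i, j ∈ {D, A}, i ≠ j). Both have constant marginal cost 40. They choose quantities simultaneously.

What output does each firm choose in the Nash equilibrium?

Firm D's profit: π = q_D(257 − 2q_D − q_A) − 40q_D.
∂π/∂q_D = 217 − 4q_D − q_A = 0 ⇒ q_D = 54.25 − 0.25q_A.
The game is symmetric, so in equilibrium q_A = q_D: the reaction function gives 1.25q_D = 54.25, hence q_D = 43.4.

43.4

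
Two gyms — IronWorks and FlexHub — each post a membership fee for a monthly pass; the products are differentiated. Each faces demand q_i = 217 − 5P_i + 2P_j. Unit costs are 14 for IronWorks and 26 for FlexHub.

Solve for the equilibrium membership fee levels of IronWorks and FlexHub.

IronWorks's profit: π = (P_{IronWorks} − 14)(217 − 5P_{IronWorks} + 2P_{FlexHub}).
∂π/∂P_{IronWorks} = 287 − 10P_{IronWorks} + 2P_{FlexHub} = 0 ⇒ P_{IronWorks} = 28.7 + 0.2P_{FlexHub}.
Similarly P_{FlexHub} = 34.7 + 0.2P_{IronWorks}.
Substituting the second reaction function into the first: P_{IronWorks} = 28.7 + 0.2(34.7 + 0.2P_{IronWorks}), which gives 0.96P_{IronWorks} = 35.64 ⇒ P_{IronWorks} = 37.125.
Then P_{FlexHub} = 34.7 + 0.2·37.125 = 42.125.

37.125, 42.125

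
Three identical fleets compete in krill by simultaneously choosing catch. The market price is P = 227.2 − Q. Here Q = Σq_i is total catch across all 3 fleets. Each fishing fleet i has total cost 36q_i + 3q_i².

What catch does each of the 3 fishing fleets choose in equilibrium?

19.12

A representative fishing fleet's profit is π_i = q_i(227.2 − Q) − 36q_i − 3q_i², with Q = q_i + Σ_{j≠i} q_j.
First-order condition: 191.2 − 8q_i − Σ_{j≠i} q_j = 0.
Imposing symmetry (q_j = q for all j) turns Σ_{j≠i} q_j into 2q, so 191.2 = 10q and q = 19.12.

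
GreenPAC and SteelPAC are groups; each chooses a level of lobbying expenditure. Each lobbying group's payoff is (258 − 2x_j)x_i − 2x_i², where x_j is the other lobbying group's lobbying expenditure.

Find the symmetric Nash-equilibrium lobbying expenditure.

43

GreenPAC's payoff is (258 − 2x_S)x_G − 2x_G².
∂π/∂x_G = 258 − 2x_S − 4x_G = 0, so x_G = 64.5 − 0.5x_S.
The game is symmetric, so in equilibrium x_S = x_G: the reaction function gives 1.5x_G = 64.5, hence x_G = 43.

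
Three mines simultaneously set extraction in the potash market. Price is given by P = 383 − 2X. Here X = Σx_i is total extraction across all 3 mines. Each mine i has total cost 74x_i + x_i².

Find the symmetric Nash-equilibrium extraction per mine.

A representative mine's profit is π_i = x_i(383 − 2X) − 74x_i − x_i², with X = x_i + Σ_{j≠i} x_j.
First-order condition: 309 − 6x_i − 2Σ_{j≠i} x_j = 0.
With identical mines, set every x_j = x: then 309 − 6x − 4x = 0, i.e. x = 309/10 = 30.9.

30.9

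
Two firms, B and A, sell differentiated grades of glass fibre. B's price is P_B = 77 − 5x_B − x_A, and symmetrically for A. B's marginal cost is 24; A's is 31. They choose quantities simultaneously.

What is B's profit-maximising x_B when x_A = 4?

4.9

Firm B's profit: π = x_B(77 − 5x_B − x_A) − 24x_B.
∂π/∂x_B = 53 − 10x_B − x_A = 0 ⇒ x_B = 5.3 − 0.1x_A.
At x_A = 4: x_B = 5.3 − 0.1·4 = 4.9.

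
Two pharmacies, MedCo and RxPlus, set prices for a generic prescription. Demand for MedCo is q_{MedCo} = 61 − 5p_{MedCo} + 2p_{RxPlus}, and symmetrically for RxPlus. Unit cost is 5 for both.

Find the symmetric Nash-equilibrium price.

MedCo's profit: π = (p_{MedCo} − 5)(61 − 5p_{MedCo} + 2p_{RxPlus}).
∂π/∂p_{MedCo} = 86 − 10p_{MedCo} + 2p_{RxPlus} = 0 ⇒ p_{MedCo} = 8.6 + 0.2p_{RxPlus}.
By symmetry p_{RxPlus} = p_{MedCo}; substituting into the reaction function, 0.8p_{MedCo} = 8.6 and p_{MedCo} = 10.75.

10.75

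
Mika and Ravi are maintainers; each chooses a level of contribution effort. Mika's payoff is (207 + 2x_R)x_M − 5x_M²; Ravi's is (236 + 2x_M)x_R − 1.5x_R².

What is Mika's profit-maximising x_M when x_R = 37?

Expanding Mika's payoff: 207x_M + 2x_Rx_M − 5x_M².
∂π/∂x_M = 207 + 2x_R − 10x_M = 0, so x_M = 20.7 + 0.2x_R.
At x_R = 37: x_M = 20.7 + 0.2·37 = 28.1.

28.1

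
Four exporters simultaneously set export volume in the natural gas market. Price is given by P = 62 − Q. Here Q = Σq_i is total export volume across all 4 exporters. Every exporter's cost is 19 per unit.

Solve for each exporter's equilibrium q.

A representative exporter's profit is π_i = q_i(62 − Q) − 19q_i, with Q = q_i + Σ_{j≠i} q_j.
First-order condition: 43 − 2q_i − Σ_{j≠i} q_j = 0.
In a symmetric equilibrium every exporter chooses the same q, so Σ_{j≠i} q_j = 3q. The condition becomes 43 − 5q = 0, giving q = 43/5 = 8.6.

8.6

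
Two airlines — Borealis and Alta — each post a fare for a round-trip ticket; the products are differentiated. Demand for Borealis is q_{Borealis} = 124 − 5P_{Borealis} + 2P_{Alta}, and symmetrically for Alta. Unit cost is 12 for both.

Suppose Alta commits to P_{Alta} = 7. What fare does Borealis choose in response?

Borealis's profit: π = (P_{Borealis} − 12)(124 − 5P_{Borealis} + 2P_{Alta}).
∂π/∂P_{Borealis} = 184 − 10P_{Borealis} + 2P_{Alta} = 0 ⇒ P_{Borealis} = 18.4 + 0.2P_{Alta}.
At P_{Alta} = 7: P_{Borealis} = 18.4 + 0.2·7 = 19.8.

19.8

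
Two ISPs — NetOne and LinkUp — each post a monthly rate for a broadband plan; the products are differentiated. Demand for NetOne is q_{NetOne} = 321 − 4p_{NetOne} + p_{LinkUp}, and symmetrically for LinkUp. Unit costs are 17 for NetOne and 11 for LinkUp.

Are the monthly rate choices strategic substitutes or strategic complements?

strategic complements

NetOne's profit: π = (p_{NetOne} − 17)(321 − 4p_{NetOne} + p_{LinkUp}).
∂π/∂p_{NetOne} = 389 − 8p_{NetOne} + p_{LinkUp} = 0 ⇒ p_{NetOne} = 48.625 + 0.125p_{LinkUp}.
The best-response slope dp_{NetOne}/dp_{LinkUp} = 0.125 > 0: the reaction function is upward-sloping, so the choices are strategic complements.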